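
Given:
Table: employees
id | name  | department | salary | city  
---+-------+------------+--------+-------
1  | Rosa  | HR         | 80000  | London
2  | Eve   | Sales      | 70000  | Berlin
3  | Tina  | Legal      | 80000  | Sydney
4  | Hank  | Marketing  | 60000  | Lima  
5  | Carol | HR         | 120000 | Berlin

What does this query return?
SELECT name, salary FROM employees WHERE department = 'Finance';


Filtering: department = 'Finance'
Matching rows: 0

Empty result set (0 rows)


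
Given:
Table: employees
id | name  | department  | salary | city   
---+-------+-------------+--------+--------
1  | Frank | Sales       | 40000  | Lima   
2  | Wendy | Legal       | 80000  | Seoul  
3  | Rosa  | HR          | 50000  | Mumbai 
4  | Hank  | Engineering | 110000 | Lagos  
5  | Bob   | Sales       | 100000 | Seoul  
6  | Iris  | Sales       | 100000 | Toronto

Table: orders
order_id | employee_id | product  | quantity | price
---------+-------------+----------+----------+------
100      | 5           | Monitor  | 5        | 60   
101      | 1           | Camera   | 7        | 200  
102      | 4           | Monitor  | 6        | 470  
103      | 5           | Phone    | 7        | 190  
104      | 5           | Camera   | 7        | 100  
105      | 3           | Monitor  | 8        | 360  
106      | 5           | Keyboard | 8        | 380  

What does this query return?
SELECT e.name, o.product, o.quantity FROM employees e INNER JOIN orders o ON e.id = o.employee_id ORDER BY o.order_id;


Joining employees.id = orders.employee_id:
  employee Bob (id=5) -> order Monitor
  employee Frank (id=1) -> order Camera
  employee Hank (id=4) -> order Monitor
  employee Bob (id=5) -> order Phone
  employee Bob (id=5) -> order Camera
  employee Rosa (id=3) -> order Monitor
  employee Bob (id=5) -> order Keyboard


7 rows:
Bob, Monitor, 5
Frank, Camera, 7
Hank, Monitor, 6
Bob, Phone, 7
Bob, Camera, 7
Rosa, Monitor, 8
Bob, Keyboard, 8


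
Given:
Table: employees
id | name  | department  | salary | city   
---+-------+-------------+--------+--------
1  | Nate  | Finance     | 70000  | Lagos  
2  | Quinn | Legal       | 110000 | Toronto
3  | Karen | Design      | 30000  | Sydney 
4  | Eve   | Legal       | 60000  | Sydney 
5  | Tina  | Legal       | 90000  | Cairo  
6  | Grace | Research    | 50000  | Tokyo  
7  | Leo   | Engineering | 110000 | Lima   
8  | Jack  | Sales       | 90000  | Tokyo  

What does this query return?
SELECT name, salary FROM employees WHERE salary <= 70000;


Filtering: salary <= 70000
Matching: 4 rows

4 rows:
Nate, 70000
Karen, 30000
Eve, 60000
Grace, 50000


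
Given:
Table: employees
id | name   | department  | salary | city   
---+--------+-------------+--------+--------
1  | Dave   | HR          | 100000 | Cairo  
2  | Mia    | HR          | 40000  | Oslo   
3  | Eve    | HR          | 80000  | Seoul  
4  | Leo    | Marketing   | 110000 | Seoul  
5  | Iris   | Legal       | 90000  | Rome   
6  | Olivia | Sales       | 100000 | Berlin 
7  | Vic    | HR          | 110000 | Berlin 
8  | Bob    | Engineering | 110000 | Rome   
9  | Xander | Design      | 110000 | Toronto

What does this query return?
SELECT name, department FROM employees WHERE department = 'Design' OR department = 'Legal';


Filtering: department = 'Design' OR 'Legal'
Matching: 2 rows

2 rows:
Iris, Legal
Xander, Design


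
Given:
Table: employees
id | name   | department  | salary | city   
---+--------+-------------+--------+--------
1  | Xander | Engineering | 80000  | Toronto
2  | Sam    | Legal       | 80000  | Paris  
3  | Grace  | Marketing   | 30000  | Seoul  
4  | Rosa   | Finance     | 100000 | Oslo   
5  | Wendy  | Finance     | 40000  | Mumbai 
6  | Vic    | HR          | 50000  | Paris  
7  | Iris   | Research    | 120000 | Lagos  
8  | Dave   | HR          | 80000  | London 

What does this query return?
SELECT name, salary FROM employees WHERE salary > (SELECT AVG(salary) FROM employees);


Subquery: AVG(salary) = 72500.0
Filtering: salary > 72500.0
  Xander (80000) -> MATCH
  Sam (80000) -> MATCH
  Rosa (100000) -> MATCH
  Iris (120000) -> MATCH
  Dave (80000) -> MATCH


5 rows:
Xander, 80000
Sam, 80000
Rosa, 100000
Iris, 120000
Dave, 80000


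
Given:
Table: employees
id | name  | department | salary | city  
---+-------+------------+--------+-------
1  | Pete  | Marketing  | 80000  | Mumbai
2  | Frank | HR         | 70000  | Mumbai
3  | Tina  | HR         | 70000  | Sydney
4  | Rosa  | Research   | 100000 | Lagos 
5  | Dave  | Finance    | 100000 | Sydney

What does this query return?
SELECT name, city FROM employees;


Projecting columns: name, city

5 rows:
Pete, Mumbai
Frank, Mumbai
Tina, Sydney
Rosa, Lagos
Dave, Sydney


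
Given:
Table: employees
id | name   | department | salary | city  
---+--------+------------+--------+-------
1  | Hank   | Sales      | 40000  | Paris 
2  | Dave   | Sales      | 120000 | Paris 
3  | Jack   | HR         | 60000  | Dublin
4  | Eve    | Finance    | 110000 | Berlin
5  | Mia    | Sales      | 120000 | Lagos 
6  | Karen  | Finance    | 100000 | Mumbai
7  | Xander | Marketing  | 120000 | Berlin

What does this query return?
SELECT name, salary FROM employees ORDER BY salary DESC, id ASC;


Sorting by salary DESC, then id ASC for ties

7 rows:
Dave, 120000
Mia, 120000
Xander, 120000
Eve, 110000
Karen, 100000
Jack, 60000
Hank, 40000


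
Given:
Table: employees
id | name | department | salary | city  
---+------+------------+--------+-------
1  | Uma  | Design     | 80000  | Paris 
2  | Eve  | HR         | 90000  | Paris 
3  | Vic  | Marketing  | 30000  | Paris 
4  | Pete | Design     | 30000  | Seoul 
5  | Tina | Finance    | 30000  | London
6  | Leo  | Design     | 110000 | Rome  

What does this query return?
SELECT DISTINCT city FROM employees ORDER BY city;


All 'city' values (row order): Paris, Paris, Paris, Seoul, London, Rome
Removing duplicates leaves 4 unique value(s).

4 values:
London
Paris
Rome
Seoul


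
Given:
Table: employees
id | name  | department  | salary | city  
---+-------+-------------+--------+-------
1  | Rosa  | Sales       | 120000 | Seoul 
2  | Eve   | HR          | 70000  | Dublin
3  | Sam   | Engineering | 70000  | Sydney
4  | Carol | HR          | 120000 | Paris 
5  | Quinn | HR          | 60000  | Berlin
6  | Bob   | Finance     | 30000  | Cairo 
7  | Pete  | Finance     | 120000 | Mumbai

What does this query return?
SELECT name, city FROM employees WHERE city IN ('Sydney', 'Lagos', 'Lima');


Filtering: city IN ('Sydney', 'Lagos', 'Lima')
Matching: 1 rows

1 rows:
Sam, Sydney


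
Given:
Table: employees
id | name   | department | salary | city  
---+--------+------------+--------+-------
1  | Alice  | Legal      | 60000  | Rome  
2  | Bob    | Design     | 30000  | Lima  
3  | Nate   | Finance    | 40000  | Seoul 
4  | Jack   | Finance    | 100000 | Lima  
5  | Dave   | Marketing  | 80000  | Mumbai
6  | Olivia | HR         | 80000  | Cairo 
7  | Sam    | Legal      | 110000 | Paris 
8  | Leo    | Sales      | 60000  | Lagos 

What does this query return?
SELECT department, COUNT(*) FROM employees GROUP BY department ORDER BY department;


Assigning each row to its department group:
  Alice -> Legal
  Bob -> Design
  Nate -> Finance
  Jack -> Finance
  Dave -> Marketing
  Olivia -> HR
  Sam -> Legal
  Leo -> Sales


6 groups:
Design, 1
Finance, 2
HR, 1
Legal, 2
Marketing, 1
Sales, 1


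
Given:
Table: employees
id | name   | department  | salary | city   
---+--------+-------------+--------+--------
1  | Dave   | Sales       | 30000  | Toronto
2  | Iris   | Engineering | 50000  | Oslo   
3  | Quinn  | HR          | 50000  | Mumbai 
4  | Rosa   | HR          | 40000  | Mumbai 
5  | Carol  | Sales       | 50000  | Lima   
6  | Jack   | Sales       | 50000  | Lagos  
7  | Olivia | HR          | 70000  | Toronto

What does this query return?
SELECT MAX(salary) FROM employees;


Salaries: 30000, 50000, 50000, 40000, 50000, 50000, 70000
MAX = 70000

70000


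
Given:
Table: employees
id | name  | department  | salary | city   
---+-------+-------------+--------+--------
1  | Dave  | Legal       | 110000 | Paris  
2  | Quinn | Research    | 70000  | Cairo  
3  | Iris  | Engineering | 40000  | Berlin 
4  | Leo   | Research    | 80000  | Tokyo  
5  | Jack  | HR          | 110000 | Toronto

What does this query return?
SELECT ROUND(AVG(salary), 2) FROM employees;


SUM(salary) = 410000
COUNT = 5
ROUND(AVG, 2) = ROUND(410000 / 5, 2) = 82000.0

82000.0


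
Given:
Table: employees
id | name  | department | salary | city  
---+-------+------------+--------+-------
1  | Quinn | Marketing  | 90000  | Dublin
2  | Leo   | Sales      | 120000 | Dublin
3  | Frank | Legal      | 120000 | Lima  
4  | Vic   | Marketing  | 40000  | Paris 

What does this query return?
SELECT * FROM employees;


SELECT * returns all 4 rows with all columns

4 rows:
1, Quinn, Marketing, 90000, Dublin
2, Leo, Sales, 120000, Dublin
3, Frank, Legal, 120000, Lima
4, Vic, Marketing, 40000, Paris


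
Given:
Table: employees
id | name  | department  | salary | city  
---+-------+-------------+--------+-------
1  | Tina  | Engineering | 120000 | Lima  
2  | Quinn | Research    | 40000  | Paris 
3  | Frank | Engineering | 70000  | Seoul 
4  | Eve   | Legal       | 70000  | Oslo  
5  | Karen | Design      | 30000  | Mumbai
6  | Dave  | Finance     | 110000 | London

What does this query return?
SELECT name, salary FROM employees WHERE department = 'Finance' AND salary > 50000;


Filtering: department = 'Finance' AND salary > 50000
Matching: 1 rows

1 rows:
Dave, 110000


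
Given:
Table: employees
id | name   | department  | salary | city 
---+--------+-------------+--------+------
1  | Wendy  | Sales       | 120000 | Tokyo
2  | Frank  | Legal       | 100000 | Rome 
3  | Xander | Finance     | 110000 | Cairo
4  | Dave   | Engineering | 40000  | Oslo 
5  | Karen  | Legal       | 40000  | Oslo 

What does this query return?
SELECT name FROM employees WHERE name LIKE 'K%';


LIKE 'K%' matches names starting with 'K'
Matching: 1

1 rows:
Karen


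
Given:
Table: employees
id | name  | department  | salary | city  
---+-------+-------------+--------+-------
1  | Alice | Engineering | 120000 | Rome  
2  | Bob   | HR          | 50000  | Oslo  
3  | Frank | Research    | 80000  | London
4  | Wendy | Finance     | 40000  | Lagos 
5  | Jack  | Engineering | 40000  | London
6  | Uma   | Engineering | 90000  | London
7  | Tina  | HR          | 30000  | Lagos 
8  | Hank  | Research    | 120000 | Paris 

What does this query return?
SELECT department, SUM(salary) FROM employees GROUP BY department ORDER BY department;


Summing salary within each department:
  Engineering: 120000 + 40000 + 90000 = 250000
  Finance: 40000 = 40000
  HR: 50000 + 30000 = 80000
  Research: 80000 + 120000 = 200000


4 groups:
Engineering, 250000
Finance, 40000
HR, 80000
Research, 200000


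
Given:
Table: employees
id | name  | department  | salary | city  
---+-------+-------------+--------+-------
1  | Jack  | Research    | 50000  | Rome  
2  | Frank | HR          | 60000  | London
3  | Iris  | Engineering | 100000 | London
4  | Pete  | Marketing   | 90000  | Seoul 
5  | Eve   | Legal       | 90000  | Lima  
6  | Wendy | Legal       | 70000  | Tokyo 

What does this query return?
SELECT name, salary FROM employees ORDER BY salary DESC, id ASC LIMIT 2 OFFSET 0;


Sort by salary DESC (id ASC tiebreak), then skip 0 and take 2
Rows 1 through 2

2 rows:
Iris, 100000
Pete, 90000


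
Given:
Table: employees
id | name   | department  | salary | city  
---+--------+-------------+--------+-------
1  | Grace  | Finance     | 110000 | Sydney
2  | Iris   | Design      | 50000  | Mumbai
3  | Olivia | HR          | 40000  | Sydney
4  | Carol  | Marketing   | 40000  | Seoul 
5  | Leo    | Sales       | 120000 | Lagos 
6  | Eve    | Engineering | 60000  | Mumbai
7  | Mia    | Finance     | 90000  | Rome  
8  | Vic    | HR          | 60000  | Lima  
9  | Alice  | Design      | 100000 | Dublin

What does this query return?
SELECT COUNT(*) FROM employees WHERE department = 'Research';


Counting rows where department = 'Research'


0


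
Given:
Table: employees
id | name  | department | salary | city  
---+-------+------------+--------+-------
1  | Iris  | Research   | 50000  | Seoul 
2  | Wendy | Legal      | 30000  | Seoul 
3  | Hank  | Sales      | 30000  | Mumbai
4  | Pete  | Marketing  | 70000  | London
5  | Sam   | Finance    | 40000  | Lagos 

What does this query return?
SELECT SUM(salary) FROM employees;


SUM(salary) = 50000 + 30000 + 30000 + 70000 + 40000 = 220000

220000


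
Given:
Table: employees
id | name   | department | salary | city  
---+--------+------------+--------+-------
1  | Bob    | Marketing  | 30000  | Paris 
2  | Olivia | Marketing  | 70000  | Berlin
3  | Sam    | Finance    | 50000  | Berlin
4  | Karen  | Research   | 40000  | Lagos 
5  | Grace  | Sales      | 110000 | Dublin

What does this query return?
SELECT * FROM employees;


SELECT * returns all 5 rows with all columns

5 rows:
1, Bob, Marketing, 30000, Paris
2, Olivia, Marketing, 70000, Berlin
3, Sam, Finance, 50000, Berlin
4, Karen, Research, 40000, Lagos
5, Grace, Sales, 110000, Dublin


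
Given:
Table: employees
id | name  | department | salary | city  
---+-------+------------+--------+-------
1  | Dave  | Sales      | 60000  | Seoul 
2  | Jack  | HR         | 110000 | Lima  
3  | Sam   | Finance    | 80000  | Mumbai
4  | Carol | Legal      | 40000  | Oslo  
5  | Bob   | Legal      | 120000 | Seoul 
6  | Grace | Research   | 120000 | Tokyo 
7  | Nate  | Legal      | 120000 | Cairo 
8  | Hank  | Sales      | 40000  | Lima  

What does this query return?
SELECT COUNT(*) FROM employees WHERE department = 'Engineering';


Counting rows where department = 'Engineering'


0


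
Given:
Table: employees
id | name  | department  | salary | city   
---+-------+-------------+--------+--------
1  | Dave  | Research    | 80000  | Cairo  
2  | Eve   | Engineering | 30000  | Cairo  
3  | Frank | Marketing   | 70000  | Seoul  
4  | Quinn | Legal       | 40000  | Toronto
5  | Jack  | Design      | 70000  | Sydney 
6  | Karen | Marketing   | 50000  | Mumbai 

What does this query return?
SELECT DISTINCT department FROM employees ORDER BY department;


All 'department' values (row order): Research, Engineering, Marketing, Legal, Design, Marketing
Removing duplicates leaves 5 unique value(s).

5 values:
Design
Engineering
Legal
Marketing
Research


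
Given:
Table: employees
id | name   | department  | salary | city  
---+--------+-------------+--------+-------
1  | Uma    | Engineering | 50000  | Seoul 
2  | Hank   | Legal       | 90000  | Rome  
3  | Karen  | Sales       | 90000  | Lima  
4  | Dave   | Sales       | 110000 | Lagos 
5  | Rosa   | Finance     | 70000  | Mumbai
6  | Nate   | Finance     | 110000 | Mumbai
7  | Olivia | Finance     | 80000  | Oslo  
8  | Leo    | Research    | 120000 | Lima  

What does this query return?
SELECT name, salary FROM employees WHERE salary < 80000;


Filtering: salary < 80000
Matching: 2 rows

2 rows:
Uma, 50000
Rosa, 70000


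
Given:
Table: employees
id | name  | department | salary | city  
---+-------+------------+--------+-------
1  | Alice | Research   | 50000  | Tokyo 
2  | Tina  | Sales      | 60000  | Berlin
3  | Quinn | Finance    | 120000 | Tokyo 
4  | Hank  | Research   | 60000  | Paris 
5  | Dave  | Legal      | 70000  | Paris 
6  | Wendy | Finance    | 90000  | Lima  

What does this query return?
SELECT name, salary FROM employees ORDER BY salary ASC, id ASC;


Sorting by salary ASC, then id ASC for ties

6 rows:
Alice, 50000
Tina, 60000
Hank, 60000
Dave, 70000
Wendy, 90000
Quinn, 120000


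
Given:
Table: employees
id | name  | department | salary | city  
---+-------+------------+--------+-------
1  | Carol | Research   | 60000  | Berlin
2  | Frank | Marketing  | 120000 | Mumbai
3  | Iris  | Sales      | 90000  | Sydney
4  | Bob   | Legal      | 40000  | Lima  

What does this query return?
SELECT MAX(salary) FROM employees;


Salaries: 60000, 120000, 90000, 40000
MAX = 120000

120000


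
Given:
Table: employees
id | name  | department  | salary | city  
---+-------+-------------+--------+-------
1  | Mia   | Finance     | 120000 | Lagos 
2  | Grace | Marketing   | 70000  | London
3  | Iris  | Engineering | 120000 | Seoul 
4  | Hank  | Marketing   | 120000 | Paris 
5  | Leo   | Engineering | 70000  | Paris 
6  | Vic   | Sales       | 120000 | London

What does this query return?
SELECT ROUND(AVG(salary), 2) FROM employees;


SUM(salary) = 620000
COUNT = 6
ROUND(AVG, 2) = ROUND(620000 / 6, 2) = 103333.33

103333.33


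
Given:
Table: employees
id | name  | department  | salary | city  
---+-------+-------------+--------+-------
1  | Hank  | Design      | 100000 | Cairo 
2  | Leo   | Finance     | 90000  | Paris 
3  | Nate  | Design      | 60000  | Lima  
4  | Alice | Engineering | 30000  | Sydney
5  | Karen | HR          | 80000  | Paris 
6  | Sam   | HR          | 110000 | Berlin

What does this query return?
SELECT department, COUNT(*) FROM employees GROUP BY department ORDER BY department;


Assigning each row to its department group:
  Hank -> Design
  Leo -> Finance
  Nate -> Design
  Alice -> Engineering
  Karen -> HR
  Sam -> HR


4 groups:
Design, 2
Engineering, 1
Finance, 1
HR, 2


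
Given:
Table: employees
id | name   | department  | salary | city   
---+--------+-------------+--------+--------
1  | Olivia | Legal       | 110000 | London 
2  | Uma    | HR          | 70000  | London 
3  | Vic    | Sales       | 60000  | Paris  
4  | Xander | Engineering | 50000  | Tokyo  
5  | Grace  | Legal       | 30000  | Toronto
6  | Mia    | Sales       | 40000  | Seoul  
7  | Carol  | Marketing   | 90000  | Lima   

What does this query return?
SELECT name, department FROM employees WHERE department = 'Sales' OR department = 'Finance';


Filtering: department = 'Sales' OR 'Finance'
Matching: 2 rows

2 rows:
Vic, Sales
Mia, Sales


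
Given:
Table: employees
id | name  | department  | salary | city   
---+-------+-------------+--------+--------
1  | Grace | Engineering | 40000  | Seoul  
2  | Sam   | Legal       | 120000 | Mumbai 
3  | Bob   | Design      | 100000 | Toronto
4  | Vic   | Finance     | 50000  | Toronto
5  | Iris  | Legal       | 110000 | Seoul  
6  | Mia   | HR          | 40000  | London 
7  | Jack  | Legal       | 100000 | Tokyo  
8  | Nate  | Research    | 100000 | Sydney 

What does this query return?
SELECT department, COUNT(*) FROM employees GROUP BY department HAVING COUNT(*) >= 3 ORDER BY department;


Groups with count >= 3:
  Legal: 3 -> PASS
  Design: 1 -> filtered out
  Engineering: 1 -> filtered out
  Finance: 1 -> filtered out
  HR: 1 -> filtered out
  Research: 1 -> filtered out


1 groups:
Legal, 3


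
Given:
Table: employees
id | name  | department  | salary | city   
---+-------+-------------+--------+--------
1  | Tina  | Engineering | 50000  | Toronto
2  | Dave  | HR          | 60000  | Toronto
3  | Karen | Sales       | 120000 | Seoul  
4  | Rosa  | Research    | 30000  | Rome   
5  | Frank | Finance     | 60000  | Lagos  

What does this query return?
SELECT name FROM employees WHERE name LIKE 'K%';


LIKE 'K%' matches names starting with 'K'
Matching: 1

1 rows:
Karen


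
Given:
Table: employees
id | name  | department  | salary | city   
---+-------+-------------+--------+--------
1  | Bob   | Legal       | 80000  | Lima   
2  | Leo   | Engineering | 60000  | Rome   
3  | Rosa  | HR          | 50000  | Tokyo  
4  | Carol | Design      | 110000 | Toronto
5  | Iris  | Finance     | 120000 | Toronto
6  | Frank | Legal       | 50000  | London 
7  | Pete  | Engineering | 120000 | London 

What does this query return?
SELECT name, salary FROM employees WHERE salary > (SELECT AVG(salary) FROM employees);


Subquery: AVG(salary) = 84285.71
Filtering: salary > 84285.71
  Carol (110000) -> MATCH
  Iris (120000) -> MATCH
  Pete (120000) -> MATCH


3 rows:
Carol, 110000
Iris, 120000
Pete, 120000


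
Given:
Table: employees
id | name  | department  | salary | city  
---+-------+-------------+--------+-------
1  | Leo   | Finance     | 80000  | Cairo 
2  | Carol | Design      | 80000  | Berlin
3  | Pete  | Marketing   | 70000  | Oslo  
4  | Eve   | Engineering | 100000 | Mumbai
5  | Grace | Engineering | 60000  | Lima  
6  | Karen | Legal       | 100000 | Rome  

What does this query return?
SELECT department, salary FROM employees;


Projecting columns: department, salary

6 rows:
Finance, 80000
Design, 80000
Marketing, 70000
Engineering, 100000
Engineering, 60000
Legal, 100000


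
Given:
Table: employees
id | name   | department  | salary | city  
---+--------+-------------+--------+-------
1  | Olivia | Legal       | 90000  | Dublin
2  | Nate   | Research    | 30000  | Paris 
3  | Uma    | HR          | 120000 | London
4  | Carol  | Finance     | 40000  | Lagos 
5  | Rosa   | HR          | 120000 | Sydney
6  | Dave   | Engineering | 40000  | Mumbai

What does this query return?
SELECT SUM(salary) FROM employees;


SUM(salary) = 90000 + 30000 + 120000 + 40000 + 120000 + 40000 = 440000

440000


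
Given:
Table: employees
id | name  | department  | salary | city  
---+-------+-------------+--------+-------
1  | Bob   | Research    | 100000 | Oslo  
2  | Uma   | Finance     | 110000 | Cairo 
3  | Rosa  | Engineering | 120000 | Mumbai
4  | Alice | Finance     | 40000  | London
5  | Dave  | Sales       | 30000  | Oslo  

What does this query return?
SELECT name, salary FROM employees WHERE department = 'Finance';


Filtering: department = 'Finance'
Matching rows: 2

2 rows:
Uma, 110000
Alice, 40000


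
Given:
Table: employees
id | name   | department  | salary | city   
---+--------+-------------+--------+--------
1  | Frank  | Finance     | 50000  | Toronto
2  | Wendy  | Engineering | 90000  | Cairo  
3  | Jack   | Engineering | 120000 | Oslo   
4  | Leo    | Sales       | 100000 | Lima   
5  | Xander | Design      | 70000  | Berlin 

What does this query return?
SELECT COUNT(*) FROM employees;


COUNT(*) counts all rows

5


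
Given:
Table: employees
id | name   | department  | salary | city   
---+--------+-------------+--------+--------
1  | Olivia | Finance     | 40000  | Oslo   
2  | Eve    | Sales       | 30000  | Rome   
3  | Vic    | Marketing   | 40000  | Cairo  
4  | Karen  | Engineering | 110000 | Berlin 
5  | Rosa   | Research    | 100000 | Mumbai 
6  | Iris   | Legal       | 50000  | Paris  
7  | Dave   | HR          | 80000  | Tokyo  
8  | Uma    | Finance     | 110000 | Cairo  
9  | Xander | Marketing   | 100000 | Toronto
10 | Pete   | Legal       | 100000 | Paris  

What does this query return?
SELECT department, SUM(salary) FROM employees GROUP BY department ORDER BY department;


Summing salary within each department:
  Engineering: 110000 = 110000
  Finance: 40000 + 110000 = 150000
  HR: 80000 = 80000
  Legal: 50000 + 100000 = 150000
  Marketing: 40000 + 100000 = 140000
  Research: 100000 = 100000
  Sales: 30000 = 30000


7 groups:
Engineering, 110000
Finance, 150000
HR, 80000
Legal, 150000
Marketing, 140000
Research, 100000
Sales, 30000


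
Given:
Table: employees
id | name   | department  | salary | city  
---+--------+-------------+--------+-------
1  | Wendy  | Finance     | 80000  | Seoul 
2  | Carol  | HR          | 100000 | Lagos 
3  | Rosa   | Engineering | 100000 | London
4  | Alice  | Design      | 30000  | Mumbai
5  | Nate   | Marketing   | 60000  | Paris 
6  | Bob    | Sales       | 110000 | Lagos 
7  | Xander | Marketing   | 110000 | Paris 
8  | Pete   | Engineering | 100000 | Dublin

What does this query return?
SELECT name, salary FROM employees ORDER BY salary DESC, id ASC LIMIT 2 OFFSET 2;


Sort by salary DESC (id ASC tiebreak), then skip 2 and take 2
Rows 3 through 4

2 rows:
Carol, 100000
Rosa, 100000


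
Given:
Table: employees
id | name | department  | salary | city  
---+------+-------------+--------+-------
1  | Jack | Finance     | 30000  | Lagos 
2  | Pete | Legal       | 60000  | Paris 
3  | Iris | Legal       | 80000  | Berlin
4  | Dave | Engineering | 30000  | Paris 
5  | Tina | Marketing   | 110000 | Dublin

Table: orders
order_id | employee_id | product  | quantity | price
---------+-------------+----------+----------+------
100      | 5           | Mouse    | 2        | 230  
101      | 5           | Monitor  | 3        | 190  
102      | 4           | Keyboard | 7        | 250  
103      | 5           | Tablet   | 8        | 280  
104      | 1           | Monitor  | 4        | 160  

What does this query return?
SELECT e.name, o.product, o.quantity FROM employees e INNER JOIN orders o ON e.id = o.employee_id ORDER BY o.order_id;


Joining employees.id = orders.employee_id:
  employee Tina (id=5) -> order Mouse
  employee Tina (id=5) -> order Monitor
  employee Dave (id=4) -> order Keyboard
  employee Tina (id=5) -> order Tablet
  employee Jack (id=1) -> order Monitor


5 rows:
Tina, Mouse, 2
Tina, Monitor, 3
Dave, Keyboard, 7
Tina, Tablet, 8
Jack, Monitor, 4


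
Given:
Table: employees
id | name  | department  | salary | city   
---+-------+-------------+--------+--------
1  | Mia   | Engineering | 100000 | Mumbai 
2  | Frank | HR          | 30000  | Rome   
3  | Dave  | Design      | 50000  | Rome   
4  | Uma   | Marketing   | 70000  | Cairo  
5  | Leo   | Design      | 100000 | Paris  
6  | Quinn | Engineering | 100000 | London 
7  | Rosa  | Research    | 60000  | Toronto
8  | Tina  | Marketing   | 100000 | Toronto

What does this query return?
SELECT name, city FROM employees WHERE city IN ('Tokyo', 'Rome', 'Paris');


Filtering: city IN ('Tokyo', 'Rome', 'Paris')
Matching: 3 rows

3 rows:
Frank, Rome
Dave, Rome
Leo, Paris


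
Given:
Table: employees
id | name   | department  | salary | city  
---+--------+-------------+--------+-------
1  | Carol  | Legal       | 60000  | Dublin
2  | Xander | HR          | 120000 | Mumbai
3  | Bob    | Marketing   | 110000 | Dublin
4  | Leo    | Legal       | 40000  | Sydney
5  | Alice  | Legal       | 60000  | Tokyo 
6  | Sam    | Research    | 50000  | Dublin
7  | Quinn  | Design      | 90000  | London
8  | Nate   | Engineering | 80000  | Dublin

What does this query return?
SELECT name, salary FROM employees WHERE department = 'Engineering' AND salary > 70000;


Filtering: department = 'Engineering' AND salary > 70000
Matching: 1 rows

1 rows:
Nate, 80000


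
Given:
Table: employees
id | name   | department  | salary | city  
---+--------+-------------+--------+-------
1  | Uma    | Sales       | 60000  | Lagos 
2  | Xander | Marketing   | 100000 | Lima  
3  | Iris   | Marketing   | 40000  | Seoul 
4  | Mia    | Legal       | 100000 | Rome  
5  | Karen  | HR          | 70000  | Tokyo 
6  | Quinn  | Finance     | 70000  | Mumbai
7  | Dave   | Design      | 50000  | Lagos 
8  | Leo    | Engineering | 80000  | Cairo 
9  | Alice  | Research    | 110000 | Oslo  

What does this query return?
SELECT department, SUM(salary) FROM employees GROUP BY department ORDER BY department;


Summing salary within each department:
  Design: 50000 = 50000
  Engineering: 80000 = 80000
  Finance: 70000 = 70000
  HR: 70000 = 70000
  Legal: 100000 = 100000
  Marketing: 100000 + 40000 = 140000
  Research: 110000 = 110000
  Sales: 60000 = 60000


8 groups:
Design, 50000
Engineering, 80000
Finance, 70000
HR, 70000
Legal, 100000
Marketing, 140000
Research, 110000
Sales, 60000


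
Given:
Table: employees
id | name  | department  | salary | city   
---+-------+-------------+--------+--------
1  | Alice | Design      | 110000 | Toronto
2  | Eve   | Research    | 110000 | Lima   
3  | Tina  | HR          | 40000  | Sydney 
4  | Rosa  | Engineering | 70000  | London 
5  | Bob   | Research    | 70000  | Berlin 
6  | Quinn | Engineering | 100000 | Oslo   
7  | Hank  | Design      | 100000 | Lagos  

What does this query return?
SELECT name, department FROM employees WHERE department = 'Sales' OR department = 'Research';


Filtering: department = 'Sales' OR 'Research'
Matching: 2 rows

2 rows:
Eve, Research
Bob, Research


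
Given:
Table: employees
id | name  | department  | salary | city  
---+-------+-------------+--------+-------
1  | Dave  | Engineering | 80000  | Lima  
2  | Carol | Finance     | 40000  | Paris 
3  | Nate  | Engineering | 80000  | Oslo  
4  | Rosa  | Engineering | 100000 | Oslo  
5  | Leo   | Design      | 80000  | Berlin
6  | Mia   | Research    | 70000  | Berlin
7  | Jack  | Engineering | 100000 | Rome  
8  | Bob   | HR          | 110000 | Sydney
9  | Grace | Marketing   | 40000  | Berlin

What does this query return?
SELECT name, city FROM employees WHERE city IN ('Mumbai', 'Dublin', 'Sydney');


Filtering: city IN ('Mumbai', 'Dublin', 'Sydney')
Matching: 1 rows

1 rows:
Bob, Sydney


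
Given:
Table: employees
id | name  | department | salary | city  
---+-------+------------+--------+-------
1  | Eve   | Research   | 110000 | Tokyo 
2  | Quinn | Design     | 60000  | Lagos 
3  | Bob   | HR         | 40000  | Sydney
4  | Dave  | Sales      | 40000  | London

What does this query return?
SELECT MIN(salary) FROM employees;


Salaries: 110000, 60000, 40000, 40000
MIN = 40000

40000


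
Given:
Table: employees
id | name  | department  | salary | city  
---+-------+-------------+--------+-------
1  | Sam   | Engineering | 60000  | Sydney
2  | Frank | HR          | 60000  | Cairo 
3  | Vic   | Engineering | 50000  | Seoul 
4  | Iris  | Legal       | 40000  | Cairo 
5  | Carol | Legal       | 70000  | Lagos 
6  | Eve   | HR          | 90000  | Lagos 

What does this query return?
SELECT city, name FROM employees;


Projecting columns: city, name

6 rows:
Sydney, Sam
Cairo, Frank
Seoul, Vic
Cairo, Iris
Lagos, Carol
Lagos, Eve


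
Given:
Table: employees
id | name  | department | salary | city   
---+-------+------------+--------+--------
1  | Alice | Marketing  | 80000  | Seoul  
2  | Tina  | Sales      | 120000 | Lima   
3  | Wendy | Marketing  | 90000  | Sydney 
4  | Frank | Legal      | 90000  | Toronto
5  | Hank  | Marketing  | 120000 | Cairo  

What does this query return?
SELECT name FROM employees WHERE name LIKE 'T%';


LIKE 'T%' matches names starting with 'T'
Matching: 1

1 rows:
Tina


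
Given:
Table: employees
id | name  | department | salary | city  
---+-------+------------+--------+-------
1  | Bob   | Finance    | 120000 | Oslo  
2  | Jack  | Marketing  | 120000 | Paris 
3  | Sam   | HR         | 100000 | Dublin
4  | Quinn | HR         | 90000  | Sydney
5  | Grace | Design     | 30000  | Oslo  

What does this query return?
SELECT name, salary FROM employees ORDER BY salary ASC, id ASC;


Sorting by salary ASC, then id ASC for ties

5 rows:
Grace, 30000
Quinn, 90000
Sam, 100000
Bob, 120000
Jack, 120000


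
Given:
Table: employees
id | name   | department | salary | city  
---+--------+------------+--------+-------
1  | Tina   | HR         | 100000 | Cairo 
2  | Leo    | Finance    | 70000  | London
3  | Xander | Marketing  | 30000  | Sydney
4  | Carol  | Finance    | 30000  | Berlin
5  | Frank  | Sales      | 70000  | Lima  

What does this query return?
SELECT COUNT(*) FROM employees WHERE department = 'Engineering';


Counting rows where department = 'Engineering'


0


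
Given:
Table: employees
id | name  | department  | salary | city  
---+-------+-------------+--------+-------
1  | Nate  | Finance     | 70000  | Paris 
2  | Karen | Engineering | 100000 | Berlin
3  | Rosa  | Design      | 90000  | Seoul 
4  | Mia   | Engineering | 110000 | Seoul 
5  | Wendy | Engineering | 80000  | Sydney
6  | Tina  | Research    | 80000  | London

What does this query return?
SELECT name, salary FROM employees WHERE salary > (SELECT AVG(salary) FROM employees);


Subquery: AVG(salary) = 88333.33
Filtering: salary > 88333.33
  Karen (100000) -> MATCH
  Rosa (90000) -> MATCH
  Mia (110000) -> MATCH


3 rows:
Karen, 100000
Rosa, 90000
Mia, 110000


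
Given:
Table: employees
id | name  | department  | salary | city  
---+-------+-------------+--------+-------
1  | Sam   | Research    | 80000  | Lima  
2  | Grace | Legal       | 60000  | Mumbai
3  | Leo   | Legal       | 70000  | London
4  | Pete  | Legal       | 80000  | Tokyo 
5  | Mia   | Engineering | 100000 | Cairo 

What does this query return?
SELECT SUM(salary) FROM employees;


SUM(salary) = 80000 + 60000 + 70000 + 80000 + 100000 = 390000

390000


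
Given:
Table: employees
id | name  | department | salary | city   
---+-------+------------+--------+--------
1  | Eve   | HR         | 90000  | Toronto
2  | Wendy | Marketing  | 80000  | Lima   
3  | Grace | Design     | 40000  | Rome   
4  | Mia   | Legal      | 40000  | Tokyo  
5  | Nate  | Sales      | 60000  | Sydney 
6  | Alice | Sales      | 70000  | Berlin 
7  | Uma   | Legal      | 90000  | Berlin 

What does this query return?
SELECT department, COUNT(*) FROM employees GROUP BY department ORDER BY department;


Assigning each row to its department group:
  Eve -> HR
  Wendy -> Marketing
  Grace -> Design
  Mia -> Legal
  Nate -> Sales
  Alice -> Sales
  Uma -> Legal


5 groups:
Design, 1
HR, 1
Legal, 2
Marketing, 1
Sales, 2


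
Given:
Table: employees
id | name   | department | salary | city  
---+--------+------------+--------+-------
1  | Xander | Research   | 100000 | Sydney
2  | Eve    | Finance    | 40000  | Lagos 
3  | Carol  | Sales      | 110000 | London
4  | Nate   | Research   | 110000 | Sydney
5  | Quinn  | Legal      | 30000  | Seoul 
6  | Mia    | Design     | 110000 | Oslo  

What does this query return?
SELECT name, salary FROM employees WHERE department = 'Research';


Filtering: department = 'Research'
Matching rows: 2

2 rows:
Xander, 100000
Nate, 110000


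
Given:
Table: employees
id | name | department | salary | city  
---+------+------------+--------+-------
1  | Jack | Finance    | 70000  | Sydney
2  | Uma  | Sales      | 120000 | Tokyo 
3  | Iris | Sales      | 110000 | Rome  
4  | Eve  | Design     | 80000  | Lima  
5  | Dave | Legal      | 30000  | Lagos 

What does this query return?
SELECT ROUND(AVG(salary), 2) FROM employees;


SUM(salary) = 410000
COUNT = 5
ROUND(AVG, 2) = ROUND(410000 / 5, 2) = 82000.0

82000.0


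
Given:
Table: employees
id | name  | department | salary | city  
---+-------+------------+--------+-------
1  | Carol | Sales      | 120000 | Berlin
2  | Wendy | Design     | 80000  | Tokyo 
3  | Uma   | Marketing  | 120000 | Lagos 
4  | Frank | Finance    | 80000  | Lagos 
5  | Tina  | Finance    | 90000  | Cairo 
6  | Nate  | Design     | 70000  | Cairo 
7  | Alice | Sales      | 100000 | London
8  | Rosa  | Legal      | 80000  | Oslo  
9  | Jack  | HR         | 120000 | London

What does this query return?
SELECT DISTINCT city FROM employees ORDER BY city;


All 'city' values (row order): Berlin, Tokyo, Lagos, Lagos, Cairo, Cairo, London, Oslo, London
Removing duplicates leaves 6 unique value(s).

6 values:
Berlin
Cairo
Lagos
London
Oslo
Tokyo


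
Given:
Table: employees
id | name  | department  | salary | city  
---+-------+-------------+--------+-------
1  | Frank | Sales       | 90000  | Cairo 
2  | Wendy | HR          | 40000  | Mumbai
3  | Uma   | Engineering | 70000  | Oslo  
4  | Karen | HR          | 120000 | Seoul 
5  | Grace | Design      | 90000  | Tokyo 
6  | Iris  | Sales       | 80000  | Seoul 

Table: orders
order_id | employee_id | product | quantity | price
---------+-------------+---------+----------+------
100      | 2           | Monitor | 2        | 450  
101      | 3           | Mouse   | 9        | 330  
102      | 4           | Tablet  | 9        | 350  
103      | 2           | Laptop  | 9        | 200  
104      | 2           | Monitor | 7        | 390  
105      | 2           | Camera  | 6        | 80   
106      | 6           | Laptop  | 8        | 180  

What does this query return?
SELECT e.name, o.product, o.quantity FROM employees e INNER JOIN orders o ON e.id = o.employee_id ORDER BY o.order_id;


Joining employees.id = orders.employee_id:
  employee Wendy (id=2) -> order Monitor
  employee Uma (id=3) -> order Mouse
  employee Karen (id=4) -> order Tablet
  employee Wendy (id=2) -> order Laptop
  employee Wendy (id=2) -> order Monitor
  employee Wendy (id=2) -> order Camera
  employee Iris (id=6) -> order Laptop


7 rows:
Wendy, Monitor, 2
Uma, Mouse, 9
Karen, Tablet, 9
Wendy, Laptop, 9
Wendy, Monitor, 7
Wendy, Camera, 6
Iris, Laptop, 8


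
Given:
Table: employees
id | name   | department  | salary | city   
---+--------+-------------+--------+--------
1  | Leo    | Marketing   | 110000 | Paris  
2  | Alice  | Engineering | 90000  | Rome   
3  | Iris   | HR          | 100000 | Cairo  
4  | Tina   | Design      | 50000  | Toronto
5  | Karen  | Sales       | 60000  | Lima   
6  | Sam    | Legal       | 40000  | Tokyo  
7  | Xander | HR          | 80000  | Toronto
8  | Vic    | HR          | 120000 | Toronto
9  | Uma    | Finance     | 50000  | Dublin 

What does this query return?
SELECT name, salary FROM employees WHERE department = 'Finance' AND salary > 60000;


Filtering: department = 'Finance' AND salary > 60000
Matching: 0 rows

Empty result set (0 rows)


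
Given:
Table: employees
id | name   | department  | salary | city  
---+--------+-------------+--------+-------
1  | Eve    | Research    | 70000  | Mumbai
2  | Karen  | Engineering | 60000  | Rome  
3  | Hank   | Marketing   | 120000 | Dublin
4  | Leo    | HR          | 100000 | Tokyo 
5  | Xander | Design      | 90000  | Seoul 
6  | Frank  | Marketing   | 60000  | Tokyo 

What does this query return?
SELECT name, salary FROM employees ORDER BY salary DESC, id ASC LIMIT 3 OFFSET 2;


Sort by salary DESC (id ASC tiebreak), then skip 2 and take 3
Rows 3 through 5

3 rows:
Xander, 90000
Eve, 70000
Karen, 60000


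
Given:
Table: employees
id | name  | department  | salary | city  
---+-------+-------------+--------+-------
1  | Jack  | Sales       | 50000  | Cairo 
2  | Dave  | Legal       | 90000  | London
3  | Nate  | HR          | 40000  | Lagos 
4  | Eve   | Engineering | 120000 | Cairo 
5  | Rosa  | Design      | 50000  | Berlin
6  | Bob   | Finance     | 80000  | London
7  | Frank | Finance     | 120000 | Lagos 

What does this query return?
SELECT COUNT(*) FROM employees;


COUNT(*) counts all rows

7


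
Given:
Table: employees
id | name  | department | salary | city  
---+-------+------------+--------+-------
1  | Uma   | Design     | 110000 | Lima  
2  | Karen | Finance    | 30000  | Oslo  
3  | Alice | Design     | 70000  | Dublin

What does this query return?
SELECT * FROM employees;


SELECT * returns all 3 rows with all columns

3 rows:
1, Uma, Design, 110000, Lima
2, Karen, Finance, 30000, Oslo
3, Alice, Design, 70000, Dublin


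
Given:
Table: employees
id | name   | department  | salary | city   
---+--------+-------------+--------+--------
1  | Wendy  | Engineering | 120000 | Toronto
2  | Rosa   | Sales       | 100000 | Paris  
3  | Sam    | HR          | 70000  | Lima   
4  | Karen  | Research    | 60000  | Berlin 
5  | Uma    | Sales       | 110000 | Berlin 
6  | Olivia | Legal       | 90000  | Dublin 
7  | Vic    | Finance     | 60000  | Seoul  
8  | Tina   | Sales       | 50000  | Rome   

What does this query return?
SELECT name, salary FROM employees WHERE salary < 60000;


Filtering: salary < 60000
Matching: 1 rows

1 rows:
Tina, 50000


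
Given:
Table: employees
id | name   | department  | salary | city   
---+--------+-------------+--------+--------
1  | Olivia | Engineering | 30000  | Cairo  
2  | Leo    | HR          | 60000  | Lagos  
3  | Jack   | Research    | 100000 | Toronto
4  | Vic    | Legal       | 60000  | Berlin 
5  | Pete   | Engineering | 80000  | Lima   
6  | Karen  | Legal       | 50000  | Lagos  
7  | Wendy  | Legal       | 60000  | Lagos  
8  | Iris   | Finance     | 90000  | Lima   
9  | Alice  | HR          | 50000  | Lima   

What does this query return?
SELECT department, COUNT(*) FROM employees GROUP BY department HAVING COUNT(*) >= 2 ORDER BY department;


Groups with count >= 2:
  Engineering: 2 -> PASS
  HR: 2 -> PASS
  Legal: 3 -> PASS
  Finance: 1 -> filtered out
  Research: 1 -> filtered out


3 groups:
Engineering, 2
HR, 2
Legal, 3


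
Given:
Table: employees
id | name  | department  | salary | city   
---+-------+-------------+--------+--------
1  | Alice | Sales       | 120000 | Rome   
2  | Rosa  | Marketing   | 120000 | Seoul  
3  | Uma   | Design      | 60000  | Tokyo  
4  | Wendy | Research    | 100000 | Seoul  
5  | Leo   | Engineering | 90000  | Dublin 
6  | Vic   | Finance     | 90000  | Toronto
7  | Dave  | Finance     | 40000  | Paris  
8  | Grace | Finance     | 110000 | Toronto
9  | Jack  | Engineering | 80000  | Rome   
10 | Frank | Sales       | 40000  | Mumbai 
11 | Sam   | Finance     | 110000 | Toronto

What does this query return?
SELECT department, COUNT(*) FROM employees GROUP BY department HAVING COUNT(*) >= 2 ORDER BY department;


Groups with count >= 2:
  Engineering: 2 -> PASS
  Finance: 4 -> PASS
  Sales: 2 -> PASS
  Design: 1 -> filtered out
  Marketing: 1 -> filtered out
  Research: 1 -> filtered out


3 groups:
Engineering, 2
Finance, 4
Sales, 2
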